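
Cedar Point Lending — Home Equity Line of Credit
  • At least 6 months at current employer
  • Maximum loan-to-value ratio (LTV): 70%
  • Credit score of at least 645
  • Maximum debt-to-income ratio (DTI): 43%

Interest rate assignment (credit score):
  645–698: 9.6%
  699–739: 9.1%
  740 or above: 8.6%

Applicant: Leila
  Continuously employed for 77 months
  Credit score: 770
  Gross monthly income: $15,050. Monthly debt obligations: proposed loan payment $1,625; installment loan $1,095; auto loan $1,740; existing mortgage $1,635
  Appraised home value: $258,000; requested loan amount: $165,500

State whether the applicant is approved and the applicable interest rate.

Approved at 8.6%

Credit score 770 ≥ 645 (meets minimum)
LTV: 165,500 ÷ 258,000 = 64.1%, within 70% cap
Total monthly debts = (1,625 + 1,095 + 1,740 + 1,635) = 6,095. Debt-to-income = 6,095/15,050 = 40.5% — meets 43% limit
Employment 77 ≥ 6 months
All requirements met. Score 770 falls in the 740 or above tier → 8.6%.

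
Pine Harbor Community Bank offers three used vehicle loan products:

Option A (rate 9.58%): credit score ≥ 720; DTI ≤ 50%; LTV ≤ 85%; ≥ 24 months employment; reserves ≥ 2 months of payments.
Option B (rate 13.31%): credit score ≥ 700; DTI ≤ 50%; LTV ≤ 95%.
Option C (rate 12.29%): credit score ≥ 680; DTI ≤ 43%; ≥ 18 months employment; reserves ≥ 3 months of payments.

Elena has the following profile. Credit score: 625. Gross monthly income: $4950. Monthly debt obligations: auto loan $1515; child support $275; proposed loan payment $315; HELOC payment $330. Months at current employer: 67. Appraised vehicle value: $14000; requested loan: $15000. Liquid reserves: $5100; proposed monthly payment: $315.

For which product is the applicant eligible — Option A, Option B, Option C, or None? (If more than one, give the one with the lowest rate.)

None

Total debts = (1,515 + 275 + 315 + 330) = 2,435; DTI = 2,435/4,950 = 49.2%.
LTV = 15,000/14,000 = 107.1%.
Reserves = 5,100/315 = 16.2 months.
Option A: score 625 < 720; DTI 49.2% ≤ 50%; LTV 107.1% > 85%; employment 67 ≥ 24 mo; reserves 16.2 ≥ 2 mo → does not qualify.
Option B: score 625 < 700; DTI 49.2% ≤ 50%; LTV 107.1% > 95% → does not qualify.
Option C: score 625 < 680; DTI 49.2% > 43%; employment 67 ≥ 18 mo; reserves 16.2 ≥ 3 mo → does not qualify.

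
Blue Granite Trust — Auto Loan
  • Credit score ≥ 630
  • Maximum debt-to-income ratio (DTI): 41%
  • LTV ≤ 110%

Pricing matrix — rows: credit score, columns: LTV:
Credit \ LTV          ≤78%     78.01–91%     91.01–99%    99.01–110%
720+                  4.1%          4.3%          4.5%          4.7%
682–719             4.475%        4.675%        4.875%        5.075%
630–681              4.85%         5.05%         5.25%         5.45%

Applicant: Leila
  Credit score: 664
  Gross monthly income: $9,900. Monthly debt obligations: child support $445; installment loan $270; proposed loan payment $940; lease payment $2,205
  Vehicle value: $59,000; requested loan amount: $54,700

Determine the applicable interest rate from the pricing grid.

Credit score 664 ≥ 630; Total monthly debts = (445 + 270 + 940 + 2,205) = 3,860. DTI: 3,860 ÷ 9,900 = 39%, within the 41% cap
LTV = 54,700/59,000 = 92.7% ≤ 110%
Score 664 is in the 630–681 band; LTV 92.7% is in the 91.01–99% band → 5.25%.

5.25%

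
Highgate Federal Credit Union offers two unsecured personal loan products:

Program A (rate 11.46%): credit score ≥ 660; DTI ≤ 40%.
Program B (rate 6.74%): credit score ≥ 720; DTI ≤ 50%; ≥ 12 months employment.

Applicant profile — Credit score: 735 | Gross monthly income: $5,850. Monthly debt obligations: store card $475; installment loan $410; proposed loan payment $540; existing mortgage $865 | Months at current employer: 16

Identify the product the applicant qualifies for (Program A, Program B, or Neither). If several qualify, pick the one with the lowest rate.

Program B

Total debts = (475 + 410 + 540 + 865) = 2,290; DTI = 2,290/5,850 = 39.1%.
Program A: score 735 ≥ 660; DTI 39.1% ≤ 40% → qualifies.
Program B: score 735 ≥ 720; DTI 39.1% ≤ 50%; employment 16 ≥ 12 mo → qualifies.
Qualifying: Program A, Program B. Lowest rate is 6.74% → Program B.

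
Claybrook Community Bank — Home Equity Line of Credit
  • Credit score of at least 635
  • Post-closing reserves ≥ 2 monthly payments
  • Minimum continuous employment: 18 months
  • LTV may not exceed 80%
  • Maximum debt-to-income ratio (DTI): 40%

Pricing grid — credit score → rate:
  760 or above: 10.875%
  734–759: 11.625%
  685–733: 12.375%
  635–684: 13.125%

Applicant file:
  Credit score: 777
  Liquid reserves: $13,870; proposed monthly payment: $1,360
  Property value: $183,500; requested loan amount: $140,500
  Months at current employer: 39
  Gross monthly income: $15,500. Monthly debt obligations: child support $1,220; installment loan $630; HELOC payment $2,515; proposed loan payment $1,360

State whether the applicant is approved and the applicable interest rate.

Approved at 10.875%

Credit score 777 ≥ 635 (meets minimum)
Reserves: 13,870 ÷ 1,360 = 10.2 months (meets 2-month minimum)
Employment 39 ≥ 18 months
LTV = 140,500/183,500 = 76.6% ≤ 80%
Total monthly debts = (1,220 + 630 + 2,515 + 1,360) = 5,725. DTI: 5,725 ÷ 15,500 = 36.9%, within the 40% cap
All requirements met. Score 777 falls in the 760 or above tier → 10.875%.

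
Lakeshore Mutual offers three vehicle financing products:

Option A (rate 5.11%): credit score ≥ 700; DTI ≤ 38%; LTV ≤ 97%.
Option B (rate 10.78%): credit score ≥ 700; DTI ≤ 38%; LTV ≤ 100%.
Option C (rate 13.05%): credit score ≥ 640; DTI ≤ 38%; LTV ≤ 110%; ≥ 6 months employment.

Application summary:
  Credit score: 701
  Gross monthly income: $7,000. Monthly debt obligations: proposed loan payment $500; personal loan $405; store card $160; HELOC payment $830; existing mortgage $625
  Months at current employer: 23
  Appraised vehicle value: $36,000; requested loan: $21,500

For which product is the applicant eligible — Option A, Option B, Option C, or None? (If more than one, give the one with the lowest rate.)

Option A

Total debts = (500 + 405 + 160 + 830 + 625) = 2,520; DTI = 2,520/7,000 = 36%.
LTV = 21,500/36,000 = 59.7%.
Option A: score 701 ≥ 700; DTI 36% ≤ 38%; LTV 59.7% ≤ 97% → qualifies.
Option B: score 701 ≥ 700; DTI 36% ≤ 38%; LTV 59.7% ≤ 100% → qualifies.
Option C: score 701 ≥ 640; DTI 36% ≤ 38%; LTV 59.7% ≤ 110%; employment 23 ≥ 6 mo → qualifies.
Qualifying: Option A, Option B, Option C. Lowest rate is 5.11% → Option A.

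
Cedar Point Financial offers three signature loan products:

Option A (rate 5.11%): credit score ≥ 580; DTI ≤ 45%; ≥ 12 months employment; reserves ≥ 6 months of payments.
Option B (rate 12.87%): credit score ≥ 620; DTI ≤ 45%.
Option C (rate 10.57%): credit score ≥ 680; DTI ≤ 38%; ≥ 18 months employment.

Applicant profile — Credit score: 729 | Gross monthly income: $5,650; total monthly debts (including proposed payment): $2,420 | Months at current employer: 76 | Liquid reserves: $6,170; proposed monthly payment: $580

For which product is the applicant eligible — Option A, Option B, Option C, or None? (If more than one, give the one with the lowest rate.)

Option A

DTI = 2,420/5,650 = 42.8%.
Reserves = 6,170/580 = 10.6 months.
Option A: score 729 ≥ 580; DTI 42.8% ≤ 45%; employment 76 ≥ 12 mo; reserves 10.6 ≥ 6 mo → qualifies.
Option B: score 729 ≥ 620; DTI 42.8% ≤ 45% → qualifies.
Option C: score 729 ≥ 680; DTI 42.8% > 38%; employment 76 ≥ 18 mo → does not qualify.
Qualifying: Option A, Option B. Lowest rate is 5.11% → Option A.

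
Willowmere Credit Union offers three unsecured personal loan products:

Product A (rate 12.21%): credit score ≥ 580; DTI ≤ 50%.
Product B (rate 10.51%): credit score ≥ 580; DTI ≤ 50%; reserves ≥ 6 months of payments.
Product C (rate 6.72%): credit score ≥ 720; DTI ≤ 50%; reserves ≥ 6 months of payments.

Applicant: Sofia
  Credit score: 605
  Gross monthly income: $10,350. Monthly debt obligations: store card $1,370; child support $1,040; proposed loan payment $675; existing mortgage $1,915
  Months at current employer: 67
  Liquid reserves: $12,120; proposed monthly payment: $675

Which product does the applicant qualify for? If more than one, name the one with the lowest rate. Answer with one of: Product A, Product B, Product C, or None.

Total debts = (1,370 + 1,040 + 675 + 1,915) = 5,000; DTI = 5,000/10,350 = 48.3%.
Reserves = 12,120/675 = 18.0 months.
Product A: score 605 ≥ 580; DTI 48.3% ≤ 50% → qualifies.
Product B: score 605 ≥ 580; DTI 48.3% ≤ 50%; reserves 18.0 ≥ 6 mo → qualifies.
Product C: score 605 < 720; DTI 48.3% ≤ 50%; reserves 18.0 ≥ 6 mo → does not qualify.
Qualifying: Product A, Product B. Lowest rate is 10.51% → Product B.

Product B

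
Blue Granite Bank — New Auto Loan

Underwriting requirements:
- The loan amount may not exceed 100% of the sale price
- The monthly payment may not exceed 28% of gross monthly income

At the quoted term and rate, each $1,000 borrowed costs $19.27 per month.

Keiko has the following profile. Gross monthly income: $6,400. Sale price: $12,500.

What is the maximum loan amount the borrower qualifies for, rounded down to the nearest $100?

Payment cap: 28% × $6,400 = $1,792/month.
At $19.27 per $1,000, that supports 1,792/19.27 × 1,000 ≈ $92,994 → $92,900.
LTV cap: 100% × $12,500 = $12,500 → $12,500.
Binding constraint: loan-to-value.

$12,500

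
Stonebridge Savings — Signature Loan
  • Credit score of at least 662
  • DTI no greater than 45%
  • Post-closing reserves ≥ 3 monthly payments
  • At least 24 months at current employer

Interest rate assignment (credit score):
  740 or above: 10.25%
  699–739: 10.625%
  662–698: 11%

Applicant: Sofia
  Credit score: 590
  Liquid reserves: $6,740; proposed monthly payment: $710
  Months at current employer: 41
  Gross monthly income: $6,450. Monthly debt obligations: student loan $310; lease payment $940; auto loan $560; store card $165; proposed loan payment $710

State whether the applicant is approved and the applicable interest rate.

Credit score 590 < 662 (below minimum)
Reserves = 6,740/710 = 9.5 months ≥ 3
Total monthly debts = (310 + 940 + 560 + 165 + 710) = 2,685. DTI = 2,685/6,450 = 41.6% ≤ 45%
Employment 41 ≥ 24 months
Not all requirements met → denied.

Denied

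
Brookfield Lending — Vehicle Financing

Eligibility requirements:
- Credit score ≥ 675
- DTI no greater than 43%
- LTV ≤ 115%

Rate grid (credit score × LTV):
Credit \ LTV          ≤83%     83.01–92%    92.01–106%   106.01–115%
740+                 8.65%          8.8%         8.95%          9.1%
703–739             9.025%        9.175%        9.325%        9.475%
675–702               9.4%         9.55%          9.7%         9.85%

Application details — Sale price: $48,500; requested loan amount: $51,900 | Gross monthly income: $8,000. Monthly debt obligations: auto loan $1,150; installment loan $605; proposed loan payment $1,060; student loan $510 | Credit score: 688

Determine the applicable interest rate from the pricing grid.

9.85%

Credit score 688 ≥ 675; Total monthly debts = (1,150 + 605 + 1,060 + 510) = 3,325. Debt-to-income = 3,325/8,000 = 41.6% — meets 43% limit
LTV: 51,900 ÷ 48,500 = 107%, within 115% cap
Score 688 is in the 675–702 band; LTV 107% is in the 106.01–115% band → 9.85%.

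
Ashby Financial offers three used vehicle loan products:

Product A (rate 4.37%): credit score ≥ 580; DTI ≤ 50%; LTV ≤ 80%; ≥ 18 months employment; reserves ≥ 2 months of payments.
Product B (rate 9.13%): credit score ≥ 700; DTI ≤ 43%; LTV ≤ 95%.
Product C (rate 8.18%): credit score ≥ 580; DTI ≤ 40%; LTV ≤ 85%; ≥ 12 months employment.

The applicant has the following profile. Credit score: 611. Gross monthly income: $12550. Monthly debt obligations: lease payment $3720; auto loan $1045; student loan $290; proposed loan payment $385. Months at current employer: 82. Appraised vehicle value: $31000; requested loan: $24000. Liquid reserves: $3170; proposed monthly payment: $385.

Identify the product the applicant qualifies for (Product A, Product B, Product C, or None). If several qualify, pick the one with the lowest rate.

Total debts = (3,720 + 1,045 + 290 + 385) = 5,440; DTI = 5,440/12,550 = 43.3%.
LTV = 24,000/31,000 = 77.4%.
Reserves = 3,170/385 = 8.2 months.
Product A: score 611 ≥ 580; DTI 43.3% ≤ 50%; LTV 77.4% ≤ 80%; employment 82 ≥ 18 mo; reserves 8.2 ≥ 2 mo → qualifies.
Product B: score 611 < 700; DTI 43.3% > 43%; LTV 77.4% ≤ 95% → does not qualify.
Product C: score 611 ≥ 580; DTI 43.3% > 40%; LTV 77.4% ≤ 85%; employment 82 ≥ 12 mo → does not qualify.

Product A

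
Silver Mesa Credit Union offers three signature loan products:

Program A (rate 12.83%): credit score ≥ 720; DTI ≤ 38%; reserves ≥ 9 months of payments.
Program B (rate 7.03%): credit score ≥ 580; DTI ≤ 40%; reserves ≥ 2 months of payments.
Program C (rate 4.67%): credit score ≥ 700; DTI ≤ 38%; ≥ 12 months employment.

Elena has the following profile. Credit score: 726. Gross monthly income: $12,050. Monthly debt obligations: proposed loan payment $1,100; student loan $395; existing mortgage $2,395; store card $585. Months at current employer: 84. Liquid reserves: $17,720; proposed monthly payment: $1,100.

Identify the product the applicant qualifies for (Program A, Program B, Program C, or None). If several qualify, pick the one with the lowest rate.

Total debts = (1,100 + 395 + 2,395 + 585) = 4,475; DTI = 4,475/12,050 = 37.1%.
Reserves = 17,720/1,100 = 16.1 months.
Program A: score 726 ≥ 720; DTI 37.1% ≤ 38%; reserves 16.1 ≥ 9 mo → qualifies.
Program B: score 726 ≥ 580; DTI 37.1% ≤ 40%; reserves 16.1 ≥ 2 mo → qualifies.
Program C: score 726 ≥ 700; DTI 37.1% ≤ 38%; employment 84 ≥ 12 mo → qualifies.
Qualifying: Program A, Program B, Program C. Lowest rate is 4.67% → Program C.

Program C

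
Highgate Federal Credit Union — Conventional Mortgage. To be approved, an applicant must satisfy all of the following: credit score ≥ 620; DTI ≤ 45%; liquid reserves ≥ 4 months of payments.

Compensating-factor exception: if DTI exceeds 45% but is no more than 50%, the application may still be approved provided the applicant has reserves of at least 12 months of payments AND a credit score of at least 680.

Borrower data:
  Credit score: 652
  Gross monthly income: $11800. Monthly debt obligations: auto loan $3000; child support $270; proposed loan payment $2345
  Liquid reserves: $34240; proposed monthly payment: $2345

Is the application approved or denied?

Denied

Credit score 652 ≥ 620 (meets base)
Total debts = (3,000 + 270 + 2,345) = 5,615. DTI: 5,615 ÷ 11,800 = 47.6%, over the 45% base limit.
Reserves = 34,240/2,345 = 14.6 months ≥ 4
DTI 47.6% is within the 45%–50% exception band; checking compensating factors.
Override check — reserves: 14.6 mo (ok); score: 652 (below 680).
Compensating-factor requirement not fully met.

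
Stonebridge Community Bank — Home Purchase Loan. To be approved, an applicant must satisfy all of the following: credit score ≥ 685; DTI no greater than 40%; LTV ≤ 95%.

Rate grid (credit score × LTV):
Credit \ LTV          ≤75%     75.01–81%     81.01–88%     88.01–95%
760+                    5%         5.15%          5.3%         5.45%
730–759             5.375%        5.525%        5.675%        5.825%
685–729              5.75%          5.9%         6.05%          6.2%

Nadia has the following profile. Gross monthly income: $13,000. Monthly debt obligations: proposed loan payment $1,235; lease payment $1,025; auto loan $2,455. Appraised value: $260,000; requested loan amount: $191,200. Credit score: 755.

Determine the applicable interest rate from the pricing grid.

Credit score 755 ≥ 685; Total monthly debts = (1,235 + 1,025 + 2,455) = 4,715. DTI: 4,715 ÷ 13,000 = 36.3%, within the 40% cap
LTV: 191,200 ÷ 260,000 = 73.5%, within 95% cap
Credit 755 → row 730–759; LTV 73.5% → column ≤75%. Grid cell → 5.375%.

5.375%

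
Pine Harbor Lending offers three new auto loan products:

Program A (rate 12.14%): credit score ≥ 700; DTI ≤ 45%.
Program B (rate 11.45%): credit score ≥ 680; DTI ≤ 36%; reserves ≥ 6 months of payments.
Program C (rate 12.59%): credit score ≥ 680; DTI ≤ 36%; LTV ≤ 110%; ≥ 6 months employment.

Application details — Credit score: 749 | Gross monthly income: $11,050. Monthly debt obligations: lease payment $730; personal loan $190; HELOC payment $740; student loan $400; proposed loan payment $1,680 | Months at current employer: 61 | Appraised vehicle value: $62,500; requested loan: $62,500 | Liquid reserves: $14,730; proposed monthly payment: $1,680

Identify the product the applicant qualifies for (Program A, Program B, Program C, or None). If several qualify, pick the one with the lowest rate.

Total debts = (730 + 190 + 740 + 400 + 1,680) = 3,740; DTI = 3,740/11,050 = 33.8%.
LTV = 62,500/62,500 = 100%.
Reserves = 14,730/1,680 = 8.8 months.
Program A: score 749 ≥ 700; DTI 33.8% ≤ 45% → qualifies.
Program B: score 749 ≥ 680; DTI 33.8% ≤ 36%; reserves 8.8 ≥ 6 mo → qualifies.
Program C: score 749 ≥ 680; DTI 33.8% ≤ 36%; LTV 100% ≤ 110%; employment 61 ≥ 6 mo → qualifies.
Qualifying: Program A, Program B, Program C. Lowest rate is 11.45% → Program B.

Program B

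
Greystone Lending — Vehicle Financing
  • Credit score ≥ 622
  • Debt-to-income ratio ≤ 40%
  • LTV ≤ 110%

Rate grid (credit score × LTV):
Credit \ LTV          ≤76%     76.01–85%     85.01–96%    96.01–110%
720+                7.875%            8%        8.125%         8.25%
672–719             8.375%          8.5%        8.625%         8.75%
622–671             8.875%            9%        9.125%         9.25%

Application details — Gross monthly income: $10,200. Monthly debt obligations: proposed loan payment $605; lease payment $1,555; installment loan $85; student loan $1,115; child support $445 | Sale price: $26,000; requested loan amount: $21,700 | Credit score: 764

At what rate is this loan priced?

8%

Credit score 764 ≥ 622; Total monthly debts = (605 + 1,555 + 85 + 1,115 + 445) = 3,805. Debt-to-income = 3,805/10,200 = 37.3% — meets 40% limit
Loan-to-value = 21,700/26,000 = 83.5% — pass (110% max)
Credit 764 → row 720+; LTV 83.5% → column 76.01–85%. Grid cell → 8%.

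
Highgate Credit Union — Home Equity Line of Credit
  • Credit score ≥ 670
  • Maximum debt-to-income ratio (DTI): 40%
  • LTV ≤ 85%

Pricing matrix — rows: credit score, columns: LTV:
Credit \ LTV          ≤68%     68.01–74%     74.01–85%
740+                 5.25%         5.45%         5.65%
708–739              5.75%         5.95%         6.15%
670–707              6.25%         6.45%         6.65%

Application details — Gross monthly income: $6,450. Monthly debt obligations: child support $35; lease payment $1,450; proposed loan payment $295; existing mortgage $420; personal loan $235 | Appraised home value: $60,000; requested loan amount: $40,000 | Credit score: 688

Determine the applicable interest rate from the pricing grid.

6.25%

Credit score 688 ≥ 670; Total monthly debts = (35 + 1,450 + 295 + 420 + 235) = 2,435. DTI = 2,435/6,450 = 37.8% ≤ 40%
Loan-to-value = 40,000/60,000 = 66.7% — pass (85% max)
Row: 688 falls in 670–707. Column: 66.7% falls in ≤68%. Rate = 6.25%.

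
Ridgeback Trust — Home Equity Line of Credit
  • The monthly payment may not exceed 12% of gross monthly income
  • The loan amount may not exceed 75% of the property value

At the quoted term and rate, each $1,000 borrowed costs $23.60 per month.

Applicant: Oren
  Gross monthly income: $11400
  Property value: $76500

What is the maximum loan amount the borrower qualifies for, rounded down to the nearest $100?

$57,300

Payment cap: 12% × $11,400 = $1,368/month.
At $23.60 per $1,000, that supports 1,368/23.60 × 1,000 ≈ $57,966 → $57,900.
LTV cap: 75% × $76,500 = $57,375 → $57,300.
Binding constraint: loan-to-value.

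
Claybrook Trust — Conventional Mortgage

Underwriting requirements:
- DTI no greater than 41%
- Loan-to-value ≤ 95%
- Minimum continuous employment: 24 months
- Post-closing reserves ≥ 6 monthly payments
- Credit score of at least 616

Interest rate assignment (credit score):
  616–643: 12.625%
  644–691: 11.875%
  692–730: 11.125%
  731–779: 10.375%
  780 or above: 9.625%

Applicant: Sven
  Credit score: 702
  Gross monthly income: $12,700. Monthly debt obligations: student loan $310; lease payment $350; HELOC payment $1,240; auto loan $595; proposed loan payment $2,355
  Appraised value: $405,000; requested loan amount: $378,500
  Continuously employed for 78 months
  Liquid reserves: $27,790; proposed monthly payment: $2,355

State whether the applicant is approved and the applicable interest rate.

Credit score 702 ≥ 616 (meets minimum)
LTV = 378,500/405,000 = 93.5% ≤ 95%
Reserves: 27,790 ÷ 2,355 = 11.8 months (meets 6-month minimum)
Employment 78 ≥ 24 months
Total monthly debts = (310 + 350 + 1,240 + 595 + 2,355) = 4,850. DTI = 4,850/12,700 = 38.2% ≤ 41%
All requirements met. Score 702 falls in the 692–730 tier → 11.125%.

Approved at 11.125%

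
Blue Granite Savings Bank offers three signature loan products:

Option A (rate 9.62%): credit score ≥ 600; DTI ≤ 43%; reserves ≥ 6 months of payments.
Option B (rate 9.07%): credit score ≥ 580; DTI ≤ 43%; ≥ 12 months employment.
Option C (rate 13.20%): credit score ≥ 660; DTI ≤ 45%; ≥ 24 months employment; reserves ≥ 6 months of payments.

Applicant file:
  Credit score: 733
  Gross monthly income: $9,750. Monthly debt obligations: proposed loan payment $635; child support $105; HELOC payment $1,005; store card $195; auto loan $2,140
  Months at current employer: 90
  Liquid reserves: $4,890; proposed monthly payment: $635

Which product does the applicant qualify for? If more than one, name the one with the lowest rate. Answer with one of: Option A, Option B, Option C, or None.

Total debts = (635 + 105 + 1,005 + 195 + 2,140) = 4,080; DTI = 4,080/9,750 = 41.8%.
Reserves = 4,890/635 = 7.7 months.
Option A: score 733 ≥ 600; DTI 41.8% ≤ 43%; reserves 7.7 ≥ 6 mo → qualifies.
Option B: score 733 ≥ 580; DTI 41.8% ≤ 43%; employment 90 ≥ 12 mo → qualifies.
Option C: score 733 ≥ 660; DTI 41.8% ≤ 45%; employment 90 ≥ 24 mo; reserves 7.7 ≥ 6 mo → qualifies.
Qualifying: Option A, Option B, Option C. Lowest rate is 9.07% → Option B.

Option B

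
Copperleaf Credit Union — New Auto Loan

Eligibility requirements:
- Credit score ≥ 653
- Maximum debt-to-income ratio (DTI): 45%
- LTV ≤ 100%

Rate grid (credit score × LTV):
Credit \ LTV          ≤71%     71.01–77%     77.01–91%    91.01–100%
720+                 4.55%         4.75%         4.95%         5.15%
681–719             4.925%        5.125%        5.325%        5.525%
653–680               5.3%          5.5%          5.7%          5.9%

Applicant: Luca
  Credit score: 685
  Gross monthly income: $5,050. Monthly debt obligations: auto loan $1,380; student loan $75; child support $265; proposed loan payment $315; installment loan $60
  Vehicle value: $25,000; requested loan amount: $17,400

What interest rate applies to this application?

Credit score 685 ≥ 653; Total monthly debts = (1,380 + 75 + 265 + 315 + 60) = 2,095. DTI = 2,095/5,050 = 41.5% ≤ 45%
LTV: 17,400 ÷ 25,000 = 69.6%, within 100% cap
Row: 685 falls in 681–719. Column: 69.6% falls in ≤71%. Rate = 4.925%.

4.925%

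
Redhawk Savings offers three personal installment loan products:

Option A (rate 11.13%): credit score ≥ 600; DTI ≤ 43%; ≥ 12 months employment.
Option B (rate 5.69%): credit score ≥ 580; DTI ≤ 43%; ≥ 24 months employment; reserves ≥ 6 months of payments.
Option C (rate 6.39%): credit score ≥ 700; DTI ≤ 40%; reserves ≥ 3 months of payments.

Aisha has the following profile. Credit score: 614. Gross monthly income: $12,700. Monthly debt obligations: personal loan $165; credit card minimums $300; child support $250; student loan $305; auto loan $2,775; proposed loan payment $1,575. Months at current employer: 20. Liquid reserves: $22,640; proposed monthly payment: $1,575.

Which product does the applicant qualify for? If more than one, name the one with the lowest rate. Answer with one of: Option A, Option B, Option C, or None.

Option A

Total debts = (165 + 300 + 250 + 305 + 2,775 + 1,575) = 5,370; DTI = 5,370/12,700 = 42.3%.
Reserves = 22,640/1,575 = 14.4 months.
Option A: score 614 ≥ 600; DTI 42.3% ≤ 43%; employment 20 ≥ 12 mo → qualifies.
Option B: score 614 ≥ 580; DTI 42.3% ≤ 43%; employment 20 < 24 mo; reserves 14.4 ≥ 6 mo → does not qualify.
Option C: score 614 < 700; DTI 42.3% > 40%; reserves 14.4 ≥ 3 mo → does not qualify.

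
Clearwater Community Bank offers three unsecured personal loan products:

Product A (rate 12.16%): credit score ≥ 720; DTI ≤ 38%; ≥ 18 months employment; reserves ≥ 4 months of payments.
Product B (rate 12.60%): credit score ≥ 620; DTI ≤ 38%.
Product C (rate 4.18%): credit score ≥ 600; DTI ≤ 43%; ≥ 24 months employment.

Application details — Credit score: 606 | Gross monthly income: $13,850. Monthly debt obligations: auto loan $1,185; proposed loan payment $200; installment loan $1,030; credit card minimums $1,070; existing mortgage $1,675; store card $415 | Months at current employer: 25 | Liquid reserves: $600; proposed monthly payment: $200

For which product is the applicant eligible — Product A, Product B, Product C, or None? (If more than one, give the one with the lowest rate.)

Total debts = (1,185 + 200 + 1,030 + 1,070 + 1,675 + 415) = 5,575; DTI = 5,575/13,850 = 40.3%.
Reserves = 600/200 = 3.0 months.
Product A: score 606 < 720; DTI 40.3% > 38%; employment 25 ≥ 18 mo; reserves 3.0 < 4 mo → does not qualify.
Product B: score 606 < 620; DTI 40.3% > 38% → does not qualify.
Product C: score 606 ≥ 600; DTI 40.3% ≤ 43%; employment 25 ≥ 24 mo → qualifies.

Product C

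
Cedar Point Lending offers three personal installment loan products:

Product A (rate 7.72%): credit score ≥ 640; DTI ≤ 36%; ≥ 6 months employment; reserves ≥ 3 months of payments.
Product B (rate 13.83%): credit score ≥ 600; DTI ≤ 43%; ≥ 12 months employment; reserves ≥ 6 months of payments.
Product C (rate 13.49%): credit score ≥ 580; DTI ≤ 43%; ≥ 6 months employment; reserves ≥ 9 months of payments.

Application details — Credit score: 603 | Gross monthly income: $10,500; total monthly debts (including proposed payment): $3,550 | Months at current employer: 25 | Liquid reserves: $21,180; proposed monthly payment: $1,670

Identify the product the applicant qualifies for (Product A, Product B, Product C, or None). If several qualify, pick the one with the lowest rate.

Product C

DTI = 3,550/10,500 = 33.8%.
Reserves = 21,180/1,670 = 12.7 months.
Product A: score 603 < 640; DTI 33.8% ≤ 36%; employment 25 ≥ 6 mo; reserves 12.7 ≥ 3 mo → does not qualify.
Product B: score 603 ≥ 600; DTI 33.8% ≤ 43%; employment 25 ≥ 12 mo; reserves 12.7 ≥ 6 mo → qualifies.
Product C: score 603 ≥ 580; DTI 33.8% ≤ 43%; employment 25 ≥ 6 mo; reserves 12.7 ≥ 9 mo → qualifies.
Qualifying: Product B, Product C. Lowest rate is 13.49% → Product C.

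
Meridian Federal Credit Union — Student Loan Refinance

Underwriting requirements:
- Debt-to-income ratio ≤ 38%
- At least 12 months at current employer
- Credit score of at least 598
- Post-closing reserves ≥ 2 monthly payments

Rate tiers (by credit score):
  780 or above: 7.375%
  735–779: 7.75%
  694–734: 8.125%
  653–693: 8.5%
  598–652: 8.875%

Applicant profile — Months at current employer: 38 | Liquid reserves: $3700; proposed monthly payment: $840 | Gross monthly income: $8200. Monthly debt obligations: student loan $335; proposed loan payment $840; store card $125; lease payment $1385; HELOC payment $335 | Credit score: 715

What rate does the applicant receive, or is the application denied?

Credit score 715 ≥ 598 (meets minimum)
Total monthly debts = (335 + 840 + 125 + 1,385 + 335) = 3,020. DTI = 3,020/8,200 = 36.8% ≤ 38%
Liquid reserves cover 3,700/840 = 4.4 months — ≥ 2 required
Employment 38 ≥ 12 months
All requirements met. Score 715 falls in the 694–734 tier → 8.125%.

Approved at 8.125%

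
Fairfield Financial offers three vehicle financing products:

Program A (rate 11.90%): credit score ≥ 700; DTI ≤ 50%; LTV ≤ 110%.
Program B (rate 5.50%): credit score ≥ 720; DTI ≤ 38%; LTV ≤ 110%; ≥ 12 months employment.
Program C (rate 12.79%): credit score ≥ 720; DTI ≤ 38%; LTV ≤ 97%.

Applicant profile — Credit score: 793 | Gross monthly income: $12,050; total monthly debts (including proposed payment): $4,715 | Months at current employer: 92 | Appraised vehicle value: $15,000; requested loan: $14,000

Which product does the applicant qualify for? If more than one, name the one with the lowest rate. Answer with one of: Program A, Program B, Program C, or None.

DTI = 4,715/12,050 = 39.1%.
LTV = 14,000/15,000 = 93.3%.
Program A: score 793 ≥ 700; DTI 39.1% ≤ 50%; LTV 93.3% ≤ 110% → qualifies.
Program B: score 793 ≥ 720; DTI 39.1% > 38%; LTV 93.3% ≤ 110%; employment 92 ≥ 12 mo → does not qualify.
Program C: score 793 ≥ 720; DTI 39.1% > 38%; LTV 93.3% ≤ 97% → does not qualify.

Program A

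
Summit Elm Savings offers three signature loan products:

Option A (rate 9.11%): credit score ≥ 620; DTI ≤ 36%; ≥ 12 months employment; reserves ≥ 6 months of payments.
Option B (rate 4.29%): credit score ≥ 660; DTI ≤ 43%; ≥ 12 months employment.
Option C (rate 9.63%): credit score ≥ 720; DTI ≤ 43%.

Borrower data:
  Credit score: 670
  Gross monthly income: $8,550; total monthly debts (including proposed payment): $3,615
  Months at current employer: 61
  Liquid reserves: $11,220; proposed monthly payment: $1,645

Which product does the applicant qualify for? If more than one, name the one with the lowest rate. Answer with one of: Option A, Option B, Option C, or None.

Option B

DTI = 3,615/8,550 = 42.3%.
Reserves = 11,220/1,645 = 6.8 months.
Option A: score 670 ≥ 620; DTI 42.3% > 36%; employment 61 ≥ 12 mo; reserves 6.8 ≥ 6 mo → does not qualify.
Option B: score 670 ≥ 660; DTI 42.3% ≤ 43%; employment 61 ≥ 12 mo → qualifies.
Option C: score 670 < 720; DTI 42.3% ≤ 43% → does not qualify.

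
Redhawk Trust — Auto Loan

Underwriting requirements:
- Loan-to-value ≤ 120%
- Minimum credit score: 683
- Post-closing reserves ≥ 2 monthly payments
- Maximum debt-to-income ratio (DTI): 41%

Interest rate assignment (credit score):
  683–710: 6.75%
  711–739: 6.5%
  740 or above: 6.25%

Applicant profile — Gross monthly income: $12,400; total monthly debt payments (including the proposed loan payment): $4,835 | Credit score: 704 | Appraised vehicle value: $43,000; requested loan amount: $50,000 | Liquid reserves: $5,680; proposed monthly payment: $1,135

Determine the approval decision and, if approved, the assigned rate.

Credit score 704 ≥ 683 (meets minimum)
LTV = 50,000/43,000 = 116.3% ≤ 120%
Reserves: 5,680 ÷ 1,135 = 5.0 months (meets 2-month minimum)
DTI: 4,835 ÷ 12,400 = 39%, within the 41% cap
All requirements met. Score 704 falls in the 683–710 tier → 6.75%.

Approved at 6.75%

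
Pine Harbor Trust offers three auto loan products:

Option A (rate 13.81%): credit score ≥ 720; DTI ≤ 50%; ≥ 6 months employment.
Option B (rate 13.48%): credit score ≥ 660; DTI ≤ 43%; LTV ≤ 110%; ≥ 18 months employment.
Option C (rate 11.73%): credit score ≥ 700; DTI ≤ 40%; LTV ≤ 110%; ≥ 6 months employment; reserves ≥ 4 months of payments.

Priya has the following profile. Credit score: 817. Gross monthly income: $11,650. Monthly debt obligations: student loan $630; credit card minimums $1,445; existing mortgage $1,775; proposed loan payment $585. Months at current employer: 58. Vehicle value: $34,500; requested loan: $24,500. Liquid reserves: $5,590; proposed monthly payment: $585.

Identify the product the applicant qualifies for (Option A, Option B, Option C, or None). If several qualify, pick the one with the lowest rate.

Total debts = (630 + 1,445 + 1,775 + 585) = 4,435; DTI = 4,435/11,650 = 38.1%.
LTV = 24,500/34,500 = 71%.
Reserves = 5,590/585 = 9.6 months.
Option A: score 817 ≥ 720; DTI 38.1% ≤ 50%; employment 58 ≥ 6 mo → qualifies.
Option B: score 817 ≥ 660; DTI 38.1% ≤ 43%; LTV 71% ≤ 110%; employment 58 ≥ 18 mo → qualifies.
Option C: score 817 ≥ 700; DTI 38.1% ≤ 40%; LTV 71% ≤ 110%; employment 58 ≥ 6 mo; reserves 9.6 ≥ 4 mo → qualifies.
Qualifying: Option A, Option B, Option C. Lowest rate is 11.73% → Option C.

Option C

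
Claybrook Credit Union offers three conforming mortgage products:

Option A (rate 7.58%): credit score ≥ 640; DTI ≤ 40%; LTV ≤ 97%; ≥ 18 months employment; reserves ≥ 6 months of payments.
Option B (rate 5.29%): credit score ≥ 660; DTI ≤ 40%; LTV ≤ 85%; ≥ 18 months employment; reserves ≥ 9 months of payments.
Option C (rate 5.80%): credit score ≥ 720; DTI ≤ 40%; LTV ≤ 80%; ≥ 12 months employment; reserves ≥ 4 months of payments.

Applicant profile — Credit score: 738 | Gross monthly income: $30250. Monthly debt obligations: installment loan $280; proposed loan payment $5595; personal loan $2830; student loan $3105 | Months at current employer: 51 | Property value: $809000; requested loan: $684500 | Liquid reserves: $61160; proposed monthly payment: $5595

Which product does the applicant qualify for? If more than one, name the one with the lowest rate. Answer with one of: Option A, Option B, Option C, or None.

Total debts = (280 + 5,595 + 2,830 + 3,105) = 11,810; DTI = 11,810/30,250 = 39%.
LTV = 684,500/809,000 = 84.6%.
Reserves = 61,160/5,595 = 10.9 months.
Option A: score 738 ≥ 640; DTI 39% ≤ 40%; LTV 84.6% ≤ 97%; employment 51 ≥ 18 mo; reserves 10.9 ≥ 6 mo → qualifies.
Option B: score 738 ≥ 660; DTI 39% ≤ 40%; LTV 84.6% ≤ 85%; employment 51 ≥ 18 mo; reserves 10.9 ≥ 9 mo → qualifies.
Option C: score 738 ≥ 720; DTI 39% ≤ 40%; LTV 84.6% > 80%; employment 51 ≥ 12 mo; reserves 10.9 ≥ 4 mo → does not qualify.
Qualifying: Option A, Option B. Lowest rate is 5.29% → Option B.

Option B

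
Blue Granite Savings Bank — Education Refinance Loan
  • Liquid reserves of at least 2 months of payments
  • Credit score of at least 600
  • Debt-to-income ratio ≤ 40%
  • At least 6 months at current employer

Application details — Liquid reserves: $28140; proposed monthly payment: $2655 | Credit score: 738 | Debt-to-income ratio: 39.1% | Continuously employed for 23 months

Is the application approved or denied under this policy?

Reserves = 28,140/2,655 = 10.6 months ≥ 2
Credit score 738 ≥ 600 (meets)
Debt-to-income 39.1% vs 40% cap — pass
Employment 23 ≥ 6 months
All criteria satisfied.

Approved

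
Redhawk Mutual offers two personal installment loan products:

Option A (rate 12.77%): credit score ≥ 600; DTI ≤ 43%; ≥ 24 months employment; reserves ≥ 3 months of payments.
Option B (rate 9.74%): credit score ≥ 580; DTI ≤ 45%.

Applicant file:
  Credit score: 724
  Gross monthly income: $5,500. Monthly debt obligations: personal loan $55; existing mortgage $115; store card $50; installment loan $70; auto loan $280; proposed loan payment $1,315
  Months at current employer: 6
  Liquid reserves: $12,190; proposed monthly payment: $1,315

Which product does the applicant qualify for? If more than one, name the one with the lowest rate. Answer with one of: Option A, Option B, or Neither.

Option B

Total debts = (55 + 115 + 50 + 70 + 280 + 1,315) = 1,885; DTI = 1,885/5,500 = 34.3%.
Reserves = 12,190/1,315 = 9.3 months.
Option A: score 724 ≥ 600; DTI 34.3% ≤ 43%; employment 6 < 24 mo; reserves 9.3 ≥ 3 mo → does not qualify.
Option B: score 724 ≥ 580; DTI 34.3% ≤ 45% → qualifies.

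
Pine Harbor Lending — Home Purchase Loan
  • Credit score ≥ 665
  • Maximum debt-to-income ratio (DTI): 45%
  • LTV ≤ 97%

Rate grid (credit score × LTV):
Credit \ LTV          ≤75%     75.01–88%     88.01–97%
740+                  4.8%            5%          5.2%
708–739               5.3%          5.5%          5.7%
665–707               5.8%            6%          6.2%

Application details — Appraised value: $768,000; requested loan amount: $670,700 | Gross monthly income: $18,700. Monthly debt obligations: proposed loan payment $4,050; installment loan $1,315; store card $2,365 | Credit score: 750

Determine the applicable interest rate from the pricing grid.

Credit score 750 ≥ 665; Total monthly debts = (4,050 + 1,315 + 2,365) = 7,730. DTI = 7,730/18,700 = 41.3% ≤ 45%
LTV: 670,700 ÷ 768,000 = 87.3%, within 97% cap
Row: 750 falls in 740+. Column: 87.3% falls in 75.01–88%. Rate = 5%.

5%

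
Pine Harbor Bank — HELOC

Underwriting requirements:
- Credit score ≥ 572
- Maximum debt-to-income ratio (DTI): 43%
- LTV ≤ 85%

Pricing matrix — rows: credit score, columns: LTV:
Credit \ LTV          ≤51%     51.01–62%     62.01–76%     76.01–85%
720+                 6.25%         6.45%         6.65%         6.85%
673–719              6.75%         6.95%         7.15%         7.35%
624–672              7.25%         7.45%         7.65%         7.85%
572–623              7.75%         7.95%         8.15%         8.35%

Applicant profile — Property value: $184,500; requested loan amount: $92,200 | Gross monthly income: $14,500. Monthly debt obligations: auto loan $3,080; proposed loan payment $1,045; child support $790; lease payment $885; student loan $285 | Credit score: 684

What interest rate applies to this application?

Credit score 684 ≥ 572; Total monthly debts = (3,080 + 1,045 + 790 + 885 + 285) = 6,085. Debt-to-income = 6,085/14,500 = 42% — meets 43% limit
Loan-to-value = 92,200/184,500 = 50% — pass (85% max)
Score 684 is in the 673–719 band; LTV 50% is in the ≤51% band → 6.75%.

6.75%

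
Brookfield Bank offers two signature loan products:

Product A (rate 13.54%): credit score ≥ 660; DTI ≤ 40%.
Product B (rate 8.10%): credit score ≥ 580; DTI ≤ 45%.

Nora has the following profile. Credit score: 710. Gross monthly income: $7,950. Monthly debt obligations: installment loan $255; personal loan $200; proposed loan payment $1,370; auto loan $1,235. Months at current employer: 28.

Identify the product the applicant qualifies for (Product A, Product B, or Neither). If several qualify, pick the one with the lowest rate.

Total debts = (255 + 200 + 1,370 + 1,235) = 3,060; DTI = 3,060/7,950 = 38.5%.
Product A: score 710 ≥ 660; DTI 38.5% ≤ 40% → qualifies.
Product B: score 710 ≥ 580; DTI 38.5% ≤ 45% → qualifies.
Qualifying: Product A, Product B. Lowest rate is 8.10% → Product B.

Product B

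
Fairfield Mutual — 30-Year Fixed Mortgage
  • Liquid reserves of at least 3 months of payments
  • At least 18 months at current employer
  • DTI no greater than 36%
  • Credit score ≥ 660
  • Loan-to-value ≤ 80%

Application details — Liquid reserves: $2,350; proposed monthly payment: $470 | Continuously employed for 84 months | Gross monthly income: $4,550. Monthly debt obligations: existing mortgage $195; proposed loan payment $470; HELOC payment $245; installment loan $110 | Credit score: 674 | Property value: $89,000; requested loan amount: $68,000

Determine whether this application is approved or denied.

Approved

Reserves = 2,350/470 = 5.0 months ≥ 3
Employment 84 ≥ 18 months
Total monthly debts = (195 + 470 + 245 + 110) = 1,020. DTI: 1,020 ÷ 4,550 = 22.4%, within the 36% cap
Credit score 674 ≥ 660 (meets)
LTV: 68,000 ÷ 89,000 = 76.4%, within 80% cap
All criteria satisfied.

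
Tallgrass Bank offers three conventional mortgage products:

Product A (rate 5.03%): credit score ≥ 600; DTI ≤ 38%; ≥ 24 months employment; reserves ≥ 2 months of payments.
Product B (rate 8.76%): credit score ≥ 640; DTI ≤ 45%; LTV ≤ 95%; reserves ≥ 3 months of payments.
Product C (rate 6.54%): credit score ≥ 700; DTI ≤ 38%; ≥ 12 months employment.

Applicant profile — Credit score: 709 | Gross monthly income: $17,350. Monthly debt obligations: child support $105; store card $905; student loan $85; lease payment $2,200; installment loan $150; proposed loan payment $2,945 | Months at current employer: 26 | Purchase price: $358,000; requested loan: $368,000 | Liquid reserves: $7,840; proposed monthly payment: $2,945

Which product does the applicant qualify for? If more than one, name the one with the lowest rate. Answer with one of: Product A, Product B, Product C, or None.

Product A

Total debts = (105 + 905 + 85 + 2,200 + 150 + 2,945) = 6,390; DTI = 6,390/17,350 = 36.8%.
LTV = 368,000/358,000 = 102.8%.
Reserves = 7,840/2,945 = 2.7 months.
Product A: score 709 ≥ 600; DTI 36.8% ≤ 38%; employment 26 ≥ 24 mo; reserves 2.7 ≥ 2 mo → qualifies.
Product B: score 709 ≥ 640; DTI 36.8% ≤ 45%; LTV 102.8% > 95%; reserves 2.7 < 3 mo → does not qualify.
Product C: score 709 ≥ 700; DTI 36.8% ≤ 38%; employment 26 ≥ 12 mo → qualifies.
Qualifying: Product A, Product C. Lowest rate is 5.03% → Product A.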